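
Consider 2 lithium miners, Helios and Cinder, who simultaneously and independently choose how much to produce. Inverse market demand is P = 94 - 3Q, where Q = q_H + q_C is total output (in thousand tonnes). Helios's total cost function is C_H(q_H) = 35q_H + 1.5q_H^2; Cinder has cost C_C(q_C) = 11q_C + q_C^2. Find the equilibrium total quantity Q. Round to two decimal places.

12.59

Helios's profit: π_H = (94 - 3Q)q_H - (35q_H + (3/2)q_H²). Setting ∂π_H/∂q_H = 0: 59 - 9q_H - 3(q_C) = 0.
Cinder's profit: π_C = (94 - 3Q)q_C - (11q_C + q_C²). Setting ∂π_C/∂q_C = 0: 83 - 8q_C - 3(q_H) = 0.
Rearranging gives the reaction functions q_H = (59 - 3q_C)/9 and q_C = (83 - 3q_H)/8.
Substituting one into the other gives q_H = 223/63 and q_C = 190/21.
Total output Q = 223/63 + 190/21 = 793/63.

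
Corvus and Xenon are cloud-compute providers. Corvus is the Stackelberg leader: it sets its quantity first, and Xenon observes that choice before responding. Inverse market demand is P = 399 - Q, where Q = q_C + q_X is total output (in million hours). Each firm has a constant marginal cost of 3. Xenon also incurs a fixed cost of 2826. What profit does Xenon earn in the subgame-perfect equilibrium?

6975

The follower Xenon best-responds to any q_C: π_X = (399 - Q)q_X - 3q_X.
Setting the follower's marginal profit to zero, 396 - q_C - 2q_X = 0, i.e. q_X = (396 - q_C)/2.
The leader anticipates this reaction. Substituting into P = 399 - Q gives P = 201 - (1/2)q_C, so π_C = (201 - (1/2)q_C)q_C - 3q_C.
Maximising: ∂π_C/∂q_C = 198 - q_C = 0, giving q_C = 198.
Then q_X = (396 - 198)/2 = 99.
Price P = 399 - 297 = 102.
Xenon's profit: (102 - 3)·99 - 2826 = 6975.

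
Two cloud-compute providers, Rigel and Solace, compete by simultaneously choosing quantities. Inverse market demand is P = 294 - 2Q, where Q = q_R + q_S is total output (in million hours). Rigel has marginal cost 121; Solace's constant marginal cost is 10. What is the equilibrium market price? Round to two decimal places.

Rigel's profit: π_R = (294 - 2Q)q_R - (121q_R). Setting ∂π_R/∂q_R = 0: 173 - 4q_R - 2(q_S) = 0.
Solace's profit: π_S = (294 - 2Q)q_S - (10q_S). Setting ∂π_S/∂q_S = 0: 284 - 4q_S - 2(q_R) = 0.
Rearranging gives the reaction functions q_R = (173 - 2q_S)/4 and q_S = (284 - 2q_R)/4.
Substituting one into the other gives q_R = 31/3 and q_S = 395/6.
Total output Q = 457/6, so price P = 294 - 2·(457/6) = 425/3.

141.67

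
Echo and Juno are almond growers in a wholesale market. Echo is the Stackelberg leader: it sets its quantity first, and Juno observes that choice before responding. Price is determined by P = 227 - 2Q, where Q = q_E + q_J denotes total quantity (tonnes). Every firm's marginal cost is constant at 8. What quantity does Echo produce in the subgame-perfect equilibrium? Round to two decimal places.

The follower Juno best-responds to any q_E: π_J = (227 - 2Q)q_J - 8q_J.
Setting the follower's marginal profit to zero, 219 - 2q_E - 4q_J = 0, i.e. q_J = (219 - 2q_E)/4.
Echo substitutes q_J(q_E) into its own profit: π_E = q_E(227 - 2q_E - (219 - 2q_E)/2) - 8q_E = (235/2 - q_E)q_E - 8q_E.
Leader FOC: 219/2 - 2q_E = 0, so q_E = 219/4.
Then q_J = (219 - 2·(219/4))/4 = 219/8.

54.75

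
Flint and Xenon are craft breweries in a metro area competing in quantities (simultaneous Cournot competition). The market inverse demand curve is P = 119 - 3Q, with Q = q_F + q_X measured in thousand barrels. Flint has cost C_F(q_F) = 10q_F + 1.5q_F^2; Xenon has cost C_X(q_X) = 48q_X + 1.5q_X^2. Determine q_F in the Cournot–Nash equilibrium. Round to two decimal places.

10.67

Flint's profit: π_F = (119 - 3Q)q_F - (10q_F + (3/2)q_F²). Setting ∂π_F/∂q_F = 0: 109 - 9q_F - 3(q_X) = 0.
Xenon's profit: π_X = (119 - 3Q)q_X - (48q_X + (3/2)q_X²). Setting ∂π_X/∂q_X = 0: 71 - 9q_X - 3(q_F) = 0.
Rearranging gives the reaction functions q_F = (109 - 3q_X)/9 and q_X = (71 - 3q_F)/9.
Substituting one into the other gives q_F = 32/3 and q_X = 13/3.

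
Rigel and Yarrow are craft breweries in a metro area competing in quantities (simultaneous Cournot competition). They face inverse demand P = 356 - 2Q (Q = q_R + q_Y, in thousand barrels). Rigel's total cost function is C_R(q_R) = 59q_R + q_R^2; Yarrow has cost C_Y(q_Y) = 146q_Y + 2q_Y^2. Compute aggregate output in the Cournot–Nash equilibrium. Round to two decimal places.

Rigel's profit: π_R = (356 - 2Q)q_R - (59q_R + q_R²). Setting ∂π_R/∂q_R = 0: 297 - 6q_R - 2(q_Y) = 0.
Yarrow's profit: π_Y = (356 - 2Q)q_Y - (146q_Y + 2q_Y²). Setting ∂π_Y/∂q_Y = 0: 210 - 8q_Y - 2(q_R) = 0.
Rearranging gives the reaction functions q_R = (297 - 2q_Y)/6 and q_Y = (210 - 2q_R)/8.
Solving the pair: q_R = 489/11, q_Y = 333/22.
Total output Q = 489/11 + 333/22 = 1311/22.

59.59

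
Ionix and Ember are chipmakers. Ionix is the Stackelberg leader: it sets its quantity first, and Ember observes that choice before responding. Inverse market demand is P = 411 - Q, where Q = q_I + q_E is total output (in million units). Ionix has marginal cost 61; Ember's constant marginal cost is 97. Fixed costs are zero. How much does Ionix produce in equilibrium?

193

The follower Ember best-responds to any q_I: π_E = (411 - Q)q_E - 97q_E.
Follower FOC: 314 - q_I - 2q_E = 0, so q_E(q_I) = (314 - q_I)/2.
Ionix substitutes q_E(q_I) into its own profit: π_I = q_I(411 - q_I - (314 - q_I)/2) - 61q_I = (254 - (1/2)q_I)q_I - 61q_I.
The leader's first-order condition 193 - q_I = 0 yields q_I = 193.
Then q_E = (314 - 193)/2 = 121/2.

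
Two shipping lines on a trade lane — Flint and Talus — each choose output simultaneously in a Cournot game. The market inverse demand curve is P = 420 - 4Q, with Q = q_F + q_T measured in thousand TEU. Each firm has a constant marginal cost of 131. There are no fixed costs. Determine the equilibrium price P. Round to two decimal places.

A representative firm's profit is π_i = q_i(420 - 4Q) - 131q_i.
First-order condition (treating rivals' output as given): 289 - 8q_i - 4q_j = 0.
By symmetry each firm produces the same amount; substituting q_j = q_i yields q_i = 289/12.
Total output Q = 289/6, so price P = 420 - 4·(289/6) = 682/3.

227.33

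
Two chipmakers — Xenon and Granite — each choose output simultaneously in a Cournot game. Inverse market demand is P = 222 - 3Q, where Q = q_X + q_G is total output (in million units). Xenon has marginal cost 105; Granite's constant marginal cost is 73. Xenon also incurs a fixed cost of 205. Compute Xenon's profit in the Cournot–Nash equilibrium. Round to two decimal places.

Xenon's profit: π_X = (222 - 3Q)q_X - (105q_X). Setting ∂π_X/∂q_X = 0: 117 - 6q_X - 3(q_G) = 0.
Granite's profit: π_G = (222 - 3Q)q_G - (73q_G). Setting ∂π_G/∂q_G = 0: 149 - 6q_G - 3(q_X) = 0.
So q_X = (117 - 3q_G)/6 and q_G = (149 - 3q_X)/6.
Substituting one into the other gives q_X = 85/9 and q_G = 181/9.
Price P = 222 - 3·(266/9) = 400/3.
Xenon's profit: (400/3 - 105)·(85/9) - 205 = 1690/27.

62.59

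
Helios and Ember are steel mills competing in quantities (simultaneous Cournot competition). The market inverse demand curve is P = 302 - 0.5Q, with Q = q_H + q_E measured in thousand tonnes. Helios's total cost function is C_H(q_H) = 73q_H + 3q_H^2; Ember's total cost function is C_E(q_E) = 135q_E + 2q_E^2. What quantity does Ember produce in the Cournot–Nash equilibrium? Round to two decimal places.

Helios's profit: π_H = (302 - 0.5Q)q_H - (73q_H + 3q_H²). Setting ∂π_H/∂q_H = 0: 229 - 7q_H - (1/2)(q_E) = 0.
Ember's profit: π_E = (302 - 0.5Q)q_E - (135q_E + 2q_E²). Setting ∂π_E/∂q_E = 0: 167 - 5q_E - (1/2)(q_H) = 0.
So q_H = (229 - (1/2)q_E)/7 and q_E = (167 - (1/2)q_H)/5.
Solving the pair: q_H = 30.5468, q_E = 30.3453.

30.35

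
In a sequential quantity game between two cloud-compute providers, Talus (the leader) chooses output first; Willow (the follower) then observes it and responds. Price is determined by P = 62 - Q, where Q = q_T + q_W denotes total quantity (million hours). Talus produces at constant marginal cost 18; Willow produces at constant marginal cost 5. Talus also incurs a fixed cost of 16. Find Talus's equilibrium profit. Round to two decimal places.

104.13

The follower Willow best-responds to any q_T: π_W = (62 - Q)q_W - 5q_W.
∂π_W/∂q_W = 57 - q_T - 2q_W = 0 gives the reaction function q_W = (57 - q_T)/2.
The leader anticipates this reaction. Substituting into P = 62 - Q gives P = 67/2 - (1/2)q_T, so π_T = (67/2 - (1/2)q_T)q_T - 18q_T.
The leader's first-order condition 31/2 - q_T = 0 yields q_T = 31/2.
Then q_W = (57 - 31/2)/2 = 83/4.
Price P = 62 - 145/4 = 103/4.
Talus's profit: (103/4 - 18)·(31/2) - 16 = 833/8.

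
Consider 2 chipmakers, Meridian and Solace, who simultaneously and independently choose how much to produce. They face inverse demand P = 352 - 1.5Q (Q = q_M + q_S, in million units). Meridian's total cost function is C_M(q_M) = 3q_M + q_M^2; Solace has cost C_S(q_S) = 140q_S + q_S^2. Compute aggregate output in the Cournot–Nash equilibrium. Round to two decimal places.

86.31

Meridian's profit: π_M = (352 - 1.5Q)q_M - (3q_M + q_M²). Setting ∂π_M/∂q_M = 0: 349 - 5q_M - (3/2)(q_S) = 0.
Solace's profit: π_S = (352 - 1.5Q)q_S - (140q_S + q_S²). Setting ∂π_S/∂q_S = 0: 212 - 5q_S - (3/2)(q_M) = 0.
So q_M = (349 - (3/2)q_S)/5 and q_S = (212 - (3/2)q_M)/5.
Solving the pair: q_M = 62.7253, q_S = 23.5824.
Total output Q = 62.7253 + 23.5824 = 1122/13.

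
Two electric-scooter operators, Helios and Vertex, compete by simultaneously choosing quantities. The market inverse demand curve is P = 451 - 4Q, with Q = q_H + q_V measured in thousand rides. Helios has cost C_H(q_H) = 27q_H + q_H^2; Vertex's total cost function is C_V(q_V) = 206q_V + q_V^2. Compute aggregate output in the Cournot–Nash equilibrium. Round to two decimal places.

Helios's profit: π_H = (451 - 4Q)q_H - (27q_H + q_H²). Setting ∂π_H/∂q_H = 0: 424 - 10q_H - 4(q_V) = 0.
Vertex's first-order condition: 245 - 10q_V - 4(q_H) = 0.
Best responses: q_H = (424 - 4q_V)/10, q_V = (245 - 4q_H)/10.
Solving the pair: q_H = 815/21, q_V = 377/42.
Total output Q = 815/21 + 377/42 = 669/14.

47.79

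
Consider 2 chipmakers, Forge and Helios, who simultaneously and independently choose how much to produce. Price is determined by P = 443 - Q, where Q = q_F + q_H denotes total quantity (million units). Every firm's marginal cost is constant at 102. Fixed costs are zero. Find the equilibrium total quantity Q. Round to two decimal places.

A representative firm's profit is π_i = q_i(443 - Q) - 102q_i.
First-order condition (treating rivals' output as given): 341 - 2q_i - q_j = 0.
With identical firms every q_j equals q_i, so q_j = q_i and 341 = 3q_i, giving q_i = 341/3.
Total output Q = 341/3 + 341/3 = 682/3.

227.33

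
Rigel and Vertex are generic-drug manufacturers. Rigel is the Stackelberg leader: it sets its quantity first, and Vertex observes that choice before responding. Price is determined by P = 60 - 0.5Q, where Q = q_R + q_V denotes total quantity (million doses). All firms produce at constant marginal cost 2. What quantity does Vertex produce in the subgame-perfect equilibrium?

The follower Vertex best-responds to any q_R: π_V = (60 - 0.5Q)q_V - 2q_V.
Setting the follower's marginal profit to zero, 58 - (1/2)q_R - q_V = 0, i.e. q_V = (58 - (1/2)q_R).
The leader anticipates this reaction. Substituting into P = 60 - 0.5Q gives P = 31 - (1/4)q_R, so π_R = (31 - (1/4)q_R)q_R - 2q_R.
Maximising: ∂π_R/∂q_R = 29 - (1/2)q_R = 0, giving q_R = 58.
Then q_V = (58 - (1/2)·58) = 29.

29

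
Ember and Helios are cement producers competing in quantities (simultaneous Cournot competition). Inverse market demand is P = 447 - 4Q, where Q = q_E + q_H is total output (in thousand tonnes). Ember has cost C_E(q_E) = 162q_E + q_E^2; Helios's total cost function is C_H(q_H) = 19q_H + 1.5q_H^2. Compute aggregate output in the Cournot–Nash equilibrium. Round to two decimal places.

Ember's profit: π_E = (447 - 4Q)q_E - (162q_E + q_E²). Setting ∂π_E/∂q_E = 0: 285 - 10q_E - 4(q_H) = 0.
Helios's profit: π_H = (447 - 4Q)q_H - (19q_H + (3/2)q_H²). Setting ∂π_H/∂q_H = 0: 428 - 11q_H - 4(q_E) = 0.
So q_E = (285 - 4q_H)/10 and q_H = (428 - 4q_E)/11.
Solving the pair: q_E = 1423/94, q_H = 1570/47.
Total output Q = 1423/94 + 1570/47 = 48.5426.

48.54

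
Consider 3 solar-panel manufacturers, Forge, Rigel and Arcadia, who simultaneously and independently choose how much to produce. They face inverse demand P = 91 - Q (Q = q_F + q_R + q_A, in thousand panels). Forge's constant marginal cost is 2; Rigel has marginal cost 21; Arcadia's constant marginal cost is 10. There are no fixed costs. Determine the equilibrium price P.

Forge's profit: π_F = (91 - Q)q_F - (2q_F). Setting ∂π_F/∂q_F = 0: 89 - 2q_F - (q_R + q_A) = 0.
Rigel's first-order condition: 70 - 2q_R - (q_F + q_A) = 0.
Arcadia's first-order condition: 81 - 2q_A - (q_F + q_R) = 0.
Adding the 3 conditions: 240 − 2Q − 2Q = 0, i.e. Q = 60.
Back-substituting: q_F = (89 − 60) = 29, q_R = (70 − 60) = 10, q_A = (81 − 60) = 21.
Total output Q = 60, so price P = 91 - 60 = 31.

31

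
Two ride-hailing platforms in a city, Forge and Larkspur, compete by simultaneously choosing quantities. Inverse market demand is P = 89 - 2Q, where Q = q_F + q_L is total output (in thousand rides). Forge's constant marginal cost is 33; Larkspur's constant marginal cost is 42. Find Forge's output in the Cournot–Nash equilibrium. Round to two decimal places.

10.83

Forge's profit: π_F = (89 - 2Q)q_F - (33q_F). Setting ∂π_F/∂q_F = 0: 56 - 4q_F - 2(q_L) = 0.
Larkspur's first-order condition: 47 - 4q_L - 2(q_F) = 0.
So q_F = (56 - 2q_L)/4 and q_L = (47 - 2q_F)/4.
Solving the pair: q_F = 65/6, q_L = 19/3.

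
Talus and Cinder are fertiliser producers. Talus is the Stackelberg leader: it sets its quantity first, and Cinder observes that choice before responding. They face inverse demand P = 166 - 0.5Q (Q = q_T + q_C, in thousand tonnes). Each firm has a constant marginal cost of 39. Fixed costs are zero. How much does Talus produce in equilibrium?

Solve by backward induction. Given q_T, the follower Cinder maximises π_C = (166 - (1/2)q_T - (1/2)q_C)q_C - 39q_C.
Follower FOC: 127 - (1/2)q_T - q_C = 0, so q_C(q_T) = (127 - (1/2)q_T).
Talus substitutes q_C(q_T) into its own profit: π_T = q_T(166 - (1/2)q_T - (127 - (1/2)q_T)/2) - 39q_T = (205/2 - (1/4)q_T)q_T - 39q_T.
Maximising: ∂π_T/∂q_T = 127/2 - (1/2)q_T = 0, giving q_T = 127.
Then q_C = (127 - (1/2)·127) = 127/2.

127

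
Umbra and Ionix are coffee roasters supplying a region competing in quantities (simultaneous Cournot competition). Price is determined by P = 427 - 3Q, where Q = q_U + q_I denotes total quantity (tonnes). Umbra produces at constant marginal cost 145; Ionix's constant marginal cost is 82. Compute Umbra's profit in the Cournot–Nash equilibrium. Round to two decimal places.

1776.33

Umbra's profit: π_U = (427 - 3Q)q_U - (145q_U). Setting ∂π_U/∂q_U = 0: 282 - 6q_U - 3(q_I) = 0.
Ionix's profit: π_I = (427 - 3Q)q_I - (82q_I). Setting ∂π_I/∂q_I = 0: 345 - 6q_I - 3(q_U) = 0.
So q_U = (282 - 3q_I)/6 and q_I = (345 - 3q_U)/6.
Substituting one into the other gives q_U = 73/3 and q_I = 136/3.
Price P = 427 - 3·(209/3) = 218.
Umbra's profit: (218 - 145)·(73/3) = 1776.3333.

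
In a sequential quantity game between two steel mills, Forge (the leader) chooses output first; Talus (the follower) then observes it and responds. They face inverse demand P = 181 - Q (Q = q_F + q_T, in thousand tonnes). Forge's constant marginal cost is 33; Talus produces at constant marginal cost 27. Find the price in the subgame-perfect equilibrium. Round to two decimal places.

Solve by backward induction. Given q_F, the follower Talus maximises π_T = (181 - q_F - q_T)q_T - 27q_T.
Follower FOC: 154 - q_F - 2q_T = 0, so q_T(q_F) = (154 - q_F)/2.
The leader anticipates this reaction. Substituting into P = 181 - Q gives P = 104 - (1/2)q_F, so π_F = (104 - (1/2)q_F)q_F - 33q_F.
The leader's first-order condition 71 - q_F = 0 yields q_F = 71.
Then q_T = (154 - 71)/2 = 83/2.
Total output Q = 225/2, so price P = 181 - 225/2 = 137/2.

68.50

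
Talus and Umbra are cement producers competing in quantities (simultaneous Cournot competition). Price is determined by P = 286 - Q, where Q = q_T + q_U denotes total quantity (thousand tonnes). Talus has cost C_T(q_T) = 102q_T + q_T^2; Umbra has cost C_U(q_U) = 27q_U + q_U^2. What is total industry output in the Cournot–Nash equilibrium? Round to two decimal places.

88.60

Talus's profit: π_T = (286 - Q)q_T - (102q_T + q_T²). Setting ∂π_T/∂q_T = 0: 184 - 4q_T - (q_U) = 0.
Umbra's profit: π_U = (286 - Q)q_U - (27q_U + q_U²). Setting ∂π_U/∂q_U = 0: 259 - 4q_U - (q_T) = 0.
Best responses: q_T = (184 - q_U)/4, q_U = (259 - q_T)/4.
Substituting one into the other gives q_T = 159/5 and q_U = 284/5.
Total output Q = 159/5 + 284/5 = 443/5.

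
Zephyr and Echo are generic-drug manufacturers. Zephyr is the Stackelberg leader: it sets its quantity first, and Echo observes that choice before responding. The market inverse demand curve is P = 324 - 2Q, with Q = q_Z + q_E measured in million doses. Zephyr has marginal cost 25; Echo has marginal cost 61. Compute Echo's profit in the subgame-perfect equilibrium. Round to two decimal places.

1140.03

Solve by backward induction. Given q_Z, the follower Echo maximises π_E = (324 - 2q_Z - 2q_E)q_E - 61q_E.
Setting the follower's marginal profit to zero, 263 - 2q_Z - 4q_E = 0, i.e. q_E = (263 - 2q_Z)/4.
The leader anticipates this reaction. Substituting into P = 324 - 2Q gives P = 385/2 - q_Z, so π_Z = (385/2 - q_Z)q_Z - 25q_Z.
Maximising: ∂π_Z/∂q_Z = 335/2 - 2q_Z = 0, giving q_Z = 335/4.
Then q_E = (263 - 2·(335/4))/4 = 191/8.
Price P = 324 - 2·(861/8) = 435/4.
Echo's profit: (435/4 - 61)·(191/8) = 1140.0313.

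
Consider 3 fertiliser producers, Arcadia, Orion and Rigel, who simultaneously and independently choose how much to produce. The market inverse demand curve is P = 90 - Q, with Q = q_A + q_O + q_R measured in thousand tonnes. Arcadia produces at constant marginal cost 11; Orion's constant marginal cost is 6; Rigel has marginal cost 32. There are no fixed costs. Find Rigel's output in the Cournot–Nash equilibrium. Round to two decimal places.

Arcadia's profit: π_A = (90 - Q)q_A - (11q_A). Setting ∂π_A/∂q_A = 0: 79 - 2q_A - (q_O + q_R) = 0.
Orion's profit: π_O = (90 - Q)q_O - (6q_O). Setting ∂π_O/∂q_O = 0: 84 - 2q_O - (q_A + q_R) = 0.
Rigel's first-order condition: 58 - 2q_R - (q_A + q_O) = 0.
Adding the 3 conditions: 221 − 2Q − 2Q = 0, i.e. Q = 221/4.
Back-substituting: q_A = (79 − 221/4) = 95/4, q_O = (84 − 221/4) = 115/4, q_R = (58 − 221/4) = 11/4.

2.75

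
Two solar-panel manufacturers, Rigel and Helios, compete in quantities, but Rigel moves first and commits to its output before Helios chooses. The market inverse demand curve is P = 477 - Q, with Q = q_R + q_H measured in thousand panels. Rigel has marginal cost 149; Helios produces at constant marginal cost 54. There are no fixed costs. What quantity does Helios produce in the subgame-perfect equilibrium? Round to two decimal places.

153.25

Solve by backward induction. Given q_R, the follower Helios maximises π_H = (477 - q_R - q_H)q_H - 54q_H.
Setting the follower's marginal profit to zero, 423 - q_R - 2q_H = 0, i.e. q_H = (423 - q_R)/2.
Rigel substitutes q_H(q_R) into its own profit: π_R = q_R(477 - q_R - (423 - q_R)/2) - 149q_R = (531/2 - (1/2)q_R)q_R - 149q_R.
The leader's first-order condition 233/2 - q_R = 0 yields q_R = 233/2.
Then q_H = (423 - 233/2)/2 = 613/4.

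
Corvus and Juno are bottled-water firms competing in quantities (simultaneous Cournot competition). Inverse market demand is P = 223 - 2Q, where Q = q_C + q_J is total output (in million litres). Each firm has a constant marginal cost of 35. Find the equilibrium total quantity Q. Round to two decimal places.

Each firm earns π_i = (223 - 2Q)q_i - 35q_i.
Setting ∂π_i/∂q_i = 0 with rivals' quantities fixed: 188 - 4q_i - 2q_j = 0.
With identical firms every q_j equals q_i, so q_j = q_i and 188 = 6q_i, giving q_i = 94/3.
Total output Q = 94/3 + 94/3 = 188/3.

62.67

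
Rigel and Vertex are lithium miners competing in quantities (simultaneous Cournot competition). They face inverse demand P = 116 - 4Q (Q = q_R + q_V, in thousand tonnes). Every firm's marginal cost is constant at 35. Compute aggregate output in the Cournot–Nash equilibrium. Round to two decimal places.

A representative firm's profit is π_i = q_i(116 - 4Q) - 35q_i.
First-order condition (treating rivals' output as given): 81 - 8q_i - 4q_j = 0.
By symmetry each firm produces the same amount; substituting q_j = q_i yields q_i = 81/12 = 27/4.
Total output Q = 27/4 + 27/4 = 27/2.

13.50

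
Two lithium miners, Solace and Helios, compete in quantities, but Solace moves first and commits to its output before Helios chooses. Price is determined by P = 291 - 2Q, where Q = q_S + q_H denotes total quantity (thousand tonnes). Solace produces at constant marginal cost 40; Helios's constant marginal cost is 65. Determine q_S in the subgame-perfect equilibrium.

Solve by backward induction. Given q_S, the follower Helios maximises π_H = (291 - 2q_S - 2q_H)q_H - 65q_H.
Setting the follower's marginal profit to zero, 226 - 2q_S - 4q_H = 0, i.e. q_H = (226 - 2q_S)/4.
The leader anticipates this reaction. Substituting into P = 291 - 2Q gives P = 178 - q_S, so π_S = (178 - q_S)q_S - 40q_S.
Leader FOC: 138 - 2q_S = 0, so q_S = 69.
Then q_H = (226 - 2·69)/4 = 22.

69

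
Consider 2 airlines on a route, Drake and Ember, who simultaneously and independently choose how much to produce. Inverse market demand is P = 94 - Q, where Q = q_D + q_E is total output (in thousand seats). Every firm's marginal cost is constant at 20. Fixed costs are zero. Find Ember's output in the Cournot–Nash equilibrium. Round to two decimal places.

24.67

Each firm earns π_i = (94 - Q)q_i - 20q_i.
Setting ∂π_i/∂q_i = 0 with rivals' quantities fixed: 74 - 2q_i - q_j = 0.
With identical firms every q_j equals q_i, so q_j = q_i and 74 = 3q_i, giving q_i = 74/3.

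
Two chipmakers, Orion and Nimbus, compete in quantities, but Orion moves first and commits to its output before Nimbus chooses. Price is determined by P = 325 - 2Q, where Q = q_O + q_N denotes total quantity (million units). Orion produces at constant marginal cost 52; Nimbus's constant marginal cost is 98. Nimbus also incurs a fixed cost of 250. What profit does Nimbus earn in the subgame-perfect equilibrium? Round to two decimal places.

The follower Nimbus best-responds to any q_O: π_N = (325 - 2Q)q_N - 98q_N.
Setting the follower's marginal profit to zero, 227 - 2q_O - 4q_N = 0, i.e. q_N = (227 - 2q_O)/4.
Orion substitutes q_N(q_O) into its own profit: π_O = q_O(325 - 2q_O - (227 - 2q_O)/2) - 52q_O = (423/2 - q_O)q_O - 52q_O.
The leader's first-order condition 319/2 - 2q_O = 0 yields q_O = 319/4.
Then q_N = (227 - 2·(319/4))/4 = 135/8.
Price P = 325 - 2·(773/8) = 527/4.
Nimbus's profit: (527/4 - 98)·(135/8) - 250 = 319.5313.

319.53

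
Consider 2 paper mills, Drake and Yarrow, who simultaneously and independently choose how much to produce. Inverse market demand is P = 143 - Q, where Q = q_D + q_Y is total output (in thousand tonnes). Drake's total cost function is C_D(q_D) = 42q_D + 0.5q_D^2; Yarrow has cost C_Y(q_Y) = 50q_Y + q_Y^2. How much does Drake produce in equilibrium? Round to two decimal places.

28.27

Drake's profit: π_D = (143 - Q)q_D - (42q_D + (1/2)q_D²). Setting ∂π_D/∂q_D = 0: 101 - 3q_D - (q_Y) = 0.
Yarrow's profit: π_Y = (143 - Q)q_Y - (50q_Y + q_Y²). Setting ∂π_Y/∂q_Y = 0: 93 - 4q_Y - (q_D) = 0.
Rearranging gives the reaction functions q_D = (101 - q_Y)/3 and q_Y = (93 - q_D)/4.
Substituting one into the other gives q_D = 311/11 and q_Y = 178/11.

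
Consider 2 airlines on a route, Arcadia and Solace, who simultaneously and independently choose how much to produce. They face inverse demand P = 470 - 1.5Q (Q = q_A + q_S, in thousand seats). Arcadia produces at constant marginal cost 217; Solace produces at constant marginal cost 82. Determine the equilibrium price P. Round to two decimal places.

256.33

Arcadia's profit: π_A = (470 - 1.5Q)q_A - (217q_A). Setting ∂π_A/∂q_A = 0: 253 - 3q_A - (3/2)(q_S) = 0.
Solace's first-order condition: 388 - 3q_S - (3/2)(q_A) = 0.
Best responses: q_A = (253 - (3/2)q_S)/3, q_S = (388 - (3/2)q_A)/3.
Solving the pair: q_A = 236/9, q_S = 1046/9.
Total output Q = 1282/9, so price P = 470 - (3/2)·(1282/9) = 769/3.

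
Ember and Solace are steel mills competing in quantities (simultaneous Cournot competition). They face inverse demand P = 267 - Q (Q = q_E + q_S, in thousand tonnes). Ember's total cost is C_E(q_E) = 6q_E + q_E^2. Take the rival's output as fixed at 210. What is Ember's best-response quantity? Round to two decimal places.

With the rival's output fixed at 210, Ember's profit is π_E = (267 - 210 - q_E)q_E - (6q_E + q_E²) = (57 - q_E)q_E - (6q_E + q_E²).
∂π_E/∂q_E = 51 - 4q_E = 0, so q_E = 51/4.

12.75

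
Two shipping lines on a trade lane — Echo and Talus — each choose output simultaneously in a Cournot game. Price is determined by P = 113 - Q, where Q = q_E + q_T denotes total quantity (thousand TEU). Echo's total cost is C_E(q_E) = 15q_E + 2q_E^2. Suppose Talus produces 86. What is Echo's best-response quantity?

With the rival's output fixed at 86, Echo's profit is π_E = (113 - 86 - q_E)q_E - (15q_E + 2q_E²) = (27 - q_E)q_E - (15q_E + 2q_E²).
∂π_E/∂q_E = 12 - 6q_E = 0, so q_E = 2.

2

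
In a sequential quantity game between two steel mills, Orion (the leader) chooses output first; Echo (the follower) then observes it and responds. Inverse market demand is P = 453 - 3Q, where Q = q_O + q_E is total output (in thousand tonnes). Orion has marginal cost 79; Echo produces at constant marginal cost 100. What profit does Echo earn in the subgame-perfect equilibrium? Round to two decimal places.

The follower Echo best-responds to any q_O: π_E = (453 - 3Q)q_E - 100q_E.
Follower FOC: 353 - 3q_O - 6q_E = 0, so q_E(q_O) = (353 - 3q_O)/6.
Orion substitutes q_E(q_O) into its own profit: π_O = q_O(453 - 3q_O - (353 - 3q_O)/2) - 79q_O = (553/2 - (3/2)q_O)q_O - 79q_O.
The leader's first-order condition 395/2 - 3q_O = 0 yields q_O = 395/6.
Then q_E = (353 - 3·(395/6))/6 = 311/12.
Price P = 453 - 3·(367/4) = 711/4.
Echo's profit: (711/4 - 100)·(311/12) = 2015.0208.

2015.02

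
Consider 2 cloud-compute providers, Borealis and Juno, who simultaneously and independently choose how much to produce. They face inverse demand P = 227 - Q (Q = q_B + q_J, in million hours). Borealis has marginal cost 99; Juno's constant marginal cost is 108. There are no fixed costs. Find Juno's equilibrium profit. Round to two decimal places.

1344.44

Borealis's profit: π_B = (227 - Q)q_B - (99q_B). Setting ∂π_B/∂q_B = 0: 128 - 2q_B - (q_J) = 0.
Juno's profit: π_J = (227 - Q)q_J - (108q_J). Setting ∂π_J/∂q_J = 0: 119 - 2q_J - (q_B) = 0.
Rearranging gives the reaction functions q_B = (128 - q_J)/2 and q_J = (119 - q_B)/2.
Substituting one into the other gives q_B = 137/3 and q_J = 110/3.
Price P = 227 - 247/3 = 434/3.
Juno's profit: (434/3 - 108)·(110/3) = 1344.4444.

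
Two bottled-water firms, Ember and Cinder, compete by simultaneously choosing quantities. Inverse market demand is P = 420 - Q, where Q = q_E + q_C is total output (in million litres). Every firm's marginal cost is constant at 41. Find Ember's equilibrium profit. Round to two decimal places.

Each firm earns π_i = (420 - Q)q_i - 41q_i.
First-order condition (treating rivals' output as given): 379 - 2q_i - q_j = 0.
By symmetry each firm produces the same amount; substituting q_j = q_i yields q_i = 379/3.
Price P = 420 - 758/3 = 502/3.
Ember's profit: (502/3 - 41)·(379/3) = 15960.1111.

15960.11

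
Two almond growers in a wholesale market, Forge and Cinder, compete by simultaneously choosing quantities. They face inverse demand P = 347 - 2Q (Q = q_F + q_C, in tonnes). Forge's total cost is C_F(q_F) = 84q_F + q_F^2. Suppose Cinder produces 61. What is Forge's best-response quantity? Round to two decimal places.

With the rival's output fixed at 61, Forge's profit is π_F = (347 - 2·61 - 2q_F)q_F - (84q_F + q_F²) = (225 - 2q_F)q_F - (84q_F + q_F²).
∂π_F/∂q_F = 141 - 6q_F = 0, so q_F = 47/2.

23.50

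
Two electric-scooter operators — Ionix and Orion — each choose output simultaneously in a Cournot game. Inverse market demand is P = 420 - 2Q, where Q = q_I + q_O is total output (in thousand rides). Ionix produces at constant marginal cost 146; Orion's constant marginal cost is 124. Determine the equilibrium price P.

230

Ionix's profit: π_I = (420 - 2Q)q_I - (146q_I). Setting ∂π_I/∂q_I = 0: 274 - 4q_I - 2(q_O) = 0.
Orion's first-order condition: 296 - 4q_O - 2(q_I) = 0.
Best responses: q_I = (274 - 2q_O)/4, q_O = (296 - 2q_I)/4.
Solving the pair: q_I = 42, q_O = 53.
Total output Q = 95, so price P = 420 - 2·95 = 230.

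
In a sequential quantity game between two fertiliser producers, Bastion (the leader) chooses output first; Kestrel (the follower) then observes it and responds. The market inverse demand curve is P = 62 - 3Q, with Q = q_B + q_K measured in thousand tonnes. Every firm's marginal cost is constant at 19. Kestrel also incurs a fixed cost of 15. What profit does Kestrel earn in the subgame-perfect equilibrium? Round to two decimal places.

Solve by backward induction. Given q_B, the follower Kestrel maximises π_K = (62 - 3q_B - 3q_K)q_K - 19q_K.
Setting the follower's marginal profit to zero, 43 - 3q_B - 6q_K = 0, i.e. q_K = (43 - 3q_B)/6.
The leader anticipates this reaction. Substituting into P = 62 - 3Q gives P = 81/2 - (3/2)q_B, so π_B = (81/2 - (3/2)q_B)q_B - 19q_B.
Leader FOC: 43/2 - 3q_B = 0, so q_B = 43/6.
Then q_K = (43 - 3·(43/6))/6 = 43/12.
Price P = 62 - 3·(43/4) = 119/4.
Kestrel's profit: (119/4 - 19)·(43/12) - 15 = 1129/48.

23.52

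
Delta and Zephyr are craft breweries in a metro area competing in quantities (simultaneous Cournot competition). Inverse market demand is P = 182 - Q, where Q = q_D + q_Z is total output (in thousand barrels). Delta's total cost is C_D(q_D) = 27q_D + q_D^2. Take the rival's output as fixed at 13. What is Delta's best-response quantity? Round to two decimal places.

35.50

With the rival's output fixed at 13, Delta's profit is π_D = (182 - 13 - q_D)q_D - (27q_D + q_D²) = (169 - q_D)q_D - (27q_D + q_D²).
∂π_D/∂q_D = 142 - 4q_D = 0, so q_D = 71/2.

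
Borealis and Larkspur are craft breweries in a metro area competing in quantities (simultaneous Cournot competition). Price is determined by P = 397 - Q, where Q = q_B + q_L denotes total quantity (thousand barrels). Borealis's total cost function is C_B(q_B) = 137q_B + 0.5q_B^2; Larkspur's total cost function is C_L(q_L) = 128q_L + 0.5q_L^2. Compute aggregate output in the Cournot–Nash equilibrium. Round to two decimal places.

132.25

Borealis's profit: π_B = (397 - Q)q_B - (137q_B + (1/2)q_B²). Setting ∂π_B/∂q_B = 0: 260 - 3q_B - (q_L) = 0.
Larkspur's profit: π_L = (397 - Q)q_L - (128q_L + (1/2)q_L²). Setting ∂π_L/∂q_L = 0: 269 - 3q_L - (q_B) = 0.
Best responses: q_B = (260 - q_L)/3, q_L = (269 - q_B)/3.
Solving the pair: q_B = 511/8, q_L = 547/8.
Total output Q = 511/8 + 547/8 = 529/4.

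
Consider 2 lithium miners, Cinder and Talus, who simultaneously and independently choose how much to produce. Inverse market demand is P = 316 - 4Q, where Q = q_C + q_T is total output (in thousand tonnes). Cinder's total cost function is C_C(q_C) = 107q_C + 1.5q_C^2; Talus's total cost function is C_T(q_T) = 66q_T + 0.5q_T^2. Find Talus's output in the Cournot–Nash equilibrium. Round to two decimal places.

Cinder's profit: π_C = (316 - 4Q)q_C - (107q_C + (3/2)q_C²). Setting ∂π_C/∂q_C = 0: 209 - 11q_C - 4(q_T) = 0.
Talus's profit: π_T = (316 - 4Q)q_T - (66q_T + (1/2)q_T²). Setting ∂π_T/∂q_T = 0: 250 - 9q_T - 4(q_C) = 0.
So q_C = (209 - 4q_T)/11 and q_T = (250 - 4q_C)/9.
Substituting one into the other gives q_C = 881/83 and q_T = 1914/83.

23.06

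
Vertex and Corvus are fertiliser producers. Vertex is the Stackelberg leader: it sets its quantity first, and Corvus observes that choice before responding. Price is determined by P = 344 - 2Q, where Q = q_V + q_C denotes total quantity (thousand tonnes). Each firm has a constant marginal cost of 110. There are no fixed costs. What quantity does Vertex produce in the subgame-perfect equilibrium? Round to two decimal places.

58.50

Solve by backward induction. Given q_V, the follower Corvus maximises π_C = (344 - 2q_V - 2q_C)q_C - 110q_C.
∂π_C/∂q_C = 234 - 2q_V - 4q_C = 0 gives the reaction function q_C = (234 - 2q_V)/4.
The leader anticipates this reaction. Substituting into P = 344 - 2Q gives P = 227 - q_V, so π_V = (227 - q_V)q_V - 110q_V.
Maximising: ∂π_V/∂q_V = 117 - 2q_V = 0, giving q_V = 117/2.
Then q_C = (234 - 2·(117/2))/4 = 117/4.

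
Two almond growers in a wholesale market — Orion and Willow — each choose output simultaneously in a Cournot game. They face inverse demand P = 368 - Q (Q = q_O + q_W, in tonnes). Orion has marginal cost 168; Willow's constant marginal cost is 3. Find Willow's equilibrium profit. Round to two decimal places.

31211.11

Orion's profit: π_O = (368 - Q)q_O - (168q_O). Setting ∂π_O/∂q_O = 0: 200 - 2q_O - (q_W) = 0.
Willow's first-order condition: 365 - 2q_W - (q_O) = 0.
So q_O = (200 - q_W)/2 and q_W = (365 - q_O)/2.
Solving the pair: q_O = 35/3, q_W = 530/3.
Price P = 368 - 565/3 = 539/3.
Willow's profit: (539/3 - 3)·(530/3) = 31211.1111.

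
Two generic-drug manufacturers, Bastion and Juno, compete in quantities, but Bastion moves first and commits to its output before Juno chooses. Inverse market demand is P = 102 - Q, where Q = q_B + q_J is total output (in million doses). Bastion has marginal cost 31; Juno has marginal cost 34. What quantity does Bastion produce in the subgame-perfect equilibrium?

37

Solve by backward induction. Given q_B, the follower Juno maximises π_J = (102 - q_B - q_J)q_J - 34q_J.
∂π_J/∂q_J = 68 - q_B - 2q_J = 0 gives the reaction function q_J = (68 - q_B)/2.
The leader anticipates this reaction. Substituting into P = 102 - Q gives P = 68 - (1/2)q_B, so π_B = (68 - (1/2)q_B)q_B - 31q_B.
Maximising: ∂π_B/∂q_B = 37 - q_B = 0, giving q_B = 37.
Then q_J = (68 - 37)/2 = 31/2.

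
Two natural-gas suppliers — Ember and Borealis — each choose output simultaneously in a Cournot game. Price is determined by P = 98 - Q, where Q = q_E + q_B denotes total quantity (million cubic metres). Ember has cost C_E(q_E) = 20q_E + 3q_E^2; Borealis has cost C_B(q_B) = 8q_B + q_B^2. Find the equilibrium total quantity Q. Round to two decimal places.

Ember's profit: π_E = (98 - Q)q_E - (20q_E + 3q_E²). Setting ∂π_E/∂q_E = 0: 78 - 8q_E - (q_B) = 0.
Borealis's first-order condition: 90 - 4q_B - (q_E) = 0.
Best responses: q_E = (78 - q_B)/8, q_B = (90 - q_E)/4.
Solving the pair: q_E = 222/31, q_B = 642/31.
Total output Q = 222/31 + 642/31 = 864/31.

27.87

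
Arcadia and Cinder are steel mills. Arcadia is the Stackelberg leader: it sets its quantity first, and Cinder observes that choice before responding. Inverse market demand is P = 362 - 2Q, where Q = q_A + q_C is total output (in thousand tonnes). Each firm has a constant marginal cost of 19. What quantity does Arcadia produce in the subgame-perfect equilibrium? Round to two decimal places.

85.75

Solve by backward induction. Given q_A, the follower Cinder maximises π_C = (362 - 2q_A - 2q_C)q_C - 19q_C.
Follower FOC: 343 - 2q_A - 4q_C = 0, so q_C(q_A) = (343 - 2q_A)/4.
The leader anticipates this reaction. Substituting into P = 362 - 2Q gives P = 381/2 - q_A, so π_A = (381/2 - q_A)q_A - 19q_A.
Maximising: ∂π_A/∂q_A = 343/2 - 2q_A = 0, giving q_A = 343/4.
Then q_C = (343 - 2·(343/4))/4 = 343/8.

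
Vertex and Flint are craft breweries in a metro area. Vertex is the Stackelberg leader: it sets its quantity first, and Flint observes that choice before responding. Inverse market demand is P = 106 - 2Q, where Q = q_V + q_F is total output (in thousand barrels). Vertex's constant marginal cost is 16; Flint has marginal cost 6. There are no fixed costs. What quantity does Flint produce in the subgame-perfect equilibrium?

15

The follower Flint best-responds to any q_V: π_F = (106 - 2Q)q_F - 6q_F.
∂π_F/∂q_F = 100 - 2q_V - 4q_F = 0 gives the reaction function q_F = (100 - 2q_V)/4.
Vertex substitutes q_F(q_V) into its own profit: π_V = q_V(106 - 2q_V - (100 - 2q_V)/2) - 16q_V = (56 - q_V)q_V - 16q_V.
The leader's first-order condition 40 - 2q_V = 0 yields q_V = 20.
Then q_F = (100 - 2·20)/4 = 15.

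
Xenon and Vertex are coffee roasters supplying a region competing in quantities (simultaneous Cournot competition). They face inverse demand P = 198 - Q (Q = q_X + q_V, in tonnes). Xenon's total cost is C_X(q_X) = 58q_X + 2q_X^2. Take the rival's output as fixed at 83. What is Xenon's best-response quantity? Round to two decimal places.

With the rival's output fixed at 83, Xenon's profit is π_X = (198 - 83 - q_X)q_X - (58q_X + 2q_X²) = (115 - q_X)q_X - (58q_X + 2q_X²).
∂π_X/∂q_X = 57 - 6q_X = 0, so q_X = 19/2.

9.50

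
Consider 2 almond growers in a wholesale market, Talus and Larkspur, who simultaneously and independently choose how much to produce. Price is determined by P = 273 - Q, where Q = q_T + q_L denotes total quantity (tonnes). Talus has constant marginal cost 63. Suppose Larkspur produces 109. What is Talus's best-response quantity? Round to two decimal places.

50.50

With the rival's output fixed at 109, Talus's profit is π_T = (273 - 109 - q_T)q_T - (63q_T) = (164 - q_T)q_T - (63q_T).
∂π_T/∂q_T = 101 - 2q_T = 0, so q_T = 101/2.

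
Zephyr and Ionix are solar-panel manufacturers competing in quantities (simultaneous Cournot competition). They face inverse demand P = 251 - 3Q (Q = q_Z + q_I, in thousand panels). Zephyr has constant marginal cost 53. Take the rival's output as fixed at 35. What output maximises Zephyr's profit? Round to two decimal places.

15.50

With the rival's output fixed at 35, Zephyr's profit is π_Z = (251 - 3·35 - 3q_Z)q_Z - (53q_Z) = (146 - 3q_Z)q_Z - (53q_Z).
∂π_Z/∂q_Z = 93 - 6q_Z = 0, so q_Z = 31/2.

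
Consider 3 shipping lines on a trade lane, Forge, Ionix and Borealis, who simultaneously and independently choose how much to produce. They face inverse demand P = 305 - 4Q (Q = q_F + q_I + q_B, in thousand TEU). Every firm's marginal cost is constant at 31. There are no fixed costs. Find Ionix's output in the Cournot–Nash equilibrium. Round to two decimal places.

Each firm earns π_i = (305 - 4Q)q_i - 31q_i.
Setting ∂π_i/∂q_i = 0 with rivals' quantities fixed: 274 - 8q_i - 4·Σ_{j≠i} q_j = 0.
With identical firms every q_j equals q_i, so Σ_{j≠i} q_j = 2q_i and 274 = 16q_i, giving q_i = 137/8.

17.13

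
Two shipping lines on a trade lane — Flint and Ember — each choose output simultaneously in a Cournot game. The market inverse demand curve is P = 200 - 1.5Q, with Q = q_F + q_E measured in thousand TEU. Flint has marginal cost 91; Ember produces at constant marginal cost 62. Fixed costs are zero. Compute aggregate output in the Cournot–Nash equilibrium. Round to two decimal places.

54.89

Flint's profit: π_F = (200 - 1.5Q)q_F - (91q_F). Setting ∂π_F/∂q_F = 0: 109 - 3q_F - (3/2)(q_E) = 0.
Ember's first-order condition: 138 - 3q_E - (3/2)(q_F) = 0.
Best responses: q_F = (109 - (3/2)q_E)/3, q_E = (138 - (3/2)q_F)/3.
Solving the pair: q_F = 160/9, q_E = 334/9.
Total output Q = 160/9 + 334/9 = 494/9.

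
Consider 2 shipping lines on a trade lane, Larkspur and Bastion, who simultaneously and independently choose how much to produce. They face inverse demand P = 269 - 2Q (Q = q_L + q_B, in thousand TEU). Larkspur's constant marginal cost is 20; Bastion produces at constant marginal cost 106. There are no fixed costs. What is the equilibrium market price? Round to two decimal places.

131.67

Larkspur's profit: π_L = (269 - 2Q)q_L - (20q_L). Setting ∂π_L/∂q_L = 0: 249 - 4q_L - 2(q_B) = 0.
Bastion's first-order condition: 163 - 4q_B - 2(q_L) = 0.
Best responses: q_L = (249 - 2q_B)/4, q_B = (163 - 2q_L)/4.
Solving the pair: q_L = 335/6, q_B = 77/6.
Total output Q = 206/3, so price P = 269 - 2·(206/3) = 395/3.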